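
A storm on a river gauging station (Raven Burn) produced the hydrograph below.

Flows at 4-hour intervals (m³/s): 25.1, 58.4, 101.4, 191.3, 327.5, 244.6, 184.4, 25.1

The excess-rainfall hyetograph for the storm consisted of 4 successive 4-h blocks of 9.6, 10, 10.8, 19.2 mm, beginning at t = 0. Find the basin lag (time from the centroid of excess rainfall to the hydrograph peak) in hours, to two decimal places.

Centroid of excess rainfall: t_c = Σ P_i·t̄_i / ΣP_i = 9.1935 h (block centres at 2, 6, 10, 14 h).
Hydrograph peak occurs at t = 16 h, so basin lag t_L = 16 − 9.1935 = 6.81 h.

t_L ≈ 6.81 h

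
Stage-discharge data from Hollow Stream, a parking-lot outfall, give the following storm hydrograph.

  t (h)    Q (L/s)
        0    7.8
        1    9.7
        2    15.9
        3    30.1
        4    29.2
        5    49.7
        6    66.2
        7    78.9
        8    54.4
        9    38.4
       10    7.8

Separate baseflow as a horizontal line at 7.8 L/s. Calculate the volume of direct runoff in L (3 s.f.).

V ≈ 1.09 × 10^6 L

Direct-runoff ordinates (Q − Q_b): 0.0, 1.9, 8.1, 22.3, 21.4, 41.9, 58.4, 71.1, 46.6, 30.6, 0.0 L/s.
ΣQ_DR = 302.3 L/s.
With Δt = 1 h = 3600 s, V = ΣQ_DR · Δt = 302.3 × 3600 = 1.09 × 10^6 L.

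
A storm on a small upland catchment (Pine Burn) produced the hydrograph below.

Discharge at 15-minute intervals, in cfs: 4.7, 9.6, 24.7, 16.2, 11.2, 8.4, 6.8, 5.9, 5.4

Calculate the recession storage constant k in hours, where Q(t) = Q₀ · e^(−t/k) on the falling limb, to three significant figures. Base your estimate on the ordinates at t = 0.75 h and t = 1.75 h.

k ≈ 0.990 h

On the falling limb, Q drops from 16.2 to 5.9 cfs between t = 0.75 h and t = 1.75 h (Δt = 1 h).
k = −Δt / ln(Q₂/Q₁) = −1 / ln(5.9/16.2) = 0.990 h.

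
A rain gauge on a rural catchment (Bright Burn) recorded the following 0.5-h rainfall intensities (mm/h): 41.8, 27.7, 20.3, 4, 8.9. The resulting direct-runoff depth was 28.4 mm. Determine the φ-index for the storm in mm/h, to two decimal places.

φ ≈ 11.00 mm/h

Only the 3 blocks with intensity above φ contribute runoff: 41.8, 27.7, 20.3 mm/h.
Σ(I−φ)·Δt = d  ⇒  (41.8+27.7+20.3 − 3φ)·0.5 = 28.4
φ = (89.80 − 28.4/0.5) / 3 = 11.00 mm/h.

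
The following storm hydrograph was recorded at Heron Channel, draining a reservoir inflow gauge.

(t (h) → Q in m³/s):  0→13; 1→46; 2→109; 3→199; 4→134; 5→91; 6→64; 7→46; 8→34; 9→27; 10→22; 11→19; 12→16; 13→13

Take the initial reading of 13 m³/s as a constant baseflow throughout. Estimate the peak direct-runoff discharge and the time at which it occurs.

Q_p = 186.0 m³/s at t = 3 h

Subtracting baseflow gives direct-runoff ordinates: 0.0, 33.0, 96.0, 186.0, 121.0, 78.0, 51.0, 33.0, 21.0, 14.0, 9.0, 6.0, 3.0, 0.0 m³/s.
The maximum is 186.0 m³/s, occurring at the reading for t = 3 h.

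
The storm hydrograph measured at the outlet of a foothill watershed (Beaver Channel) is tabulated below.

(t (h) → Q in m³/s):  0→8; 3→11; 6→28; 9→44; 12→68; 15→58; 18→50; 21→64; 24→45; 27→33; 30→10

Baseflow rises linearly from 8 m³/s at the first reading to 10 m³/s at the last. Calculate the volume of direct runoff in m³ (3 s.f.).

V ≈ 3.46 × 10^6 m³

Direct-runoff ordinates (Q − Q_b): 0.00, 2.80, 19.60, 35.40, 59.20, 49.00, 40.80, 54.60, 35.40, 23.20, 0.00 m³/s.
ΣQ_DR = 320.0 m³/s.
With Δt = 3 h = 10800 s, V = ΣQ_DR · Δt = 320.0 × 10800 = 3.46 × 10^6 m³.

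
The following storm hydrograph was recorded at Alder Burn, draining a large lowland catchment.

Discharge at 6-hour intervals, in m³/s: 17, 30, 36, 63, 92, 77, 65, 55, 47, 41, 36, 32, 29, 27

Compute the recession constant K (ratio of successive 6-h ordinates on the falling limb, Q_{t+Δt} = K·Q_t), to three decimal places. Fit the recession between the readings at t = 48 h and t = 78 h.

K ≈ 0.895

Using the recession-limb readings at t = 48 h and t = 78 h: Q falls from 47 to 27 m³/s over 5 intervals.
K = (Q₂/Q₁)^(1/5) = (27/47)^(1/5) = 0.895.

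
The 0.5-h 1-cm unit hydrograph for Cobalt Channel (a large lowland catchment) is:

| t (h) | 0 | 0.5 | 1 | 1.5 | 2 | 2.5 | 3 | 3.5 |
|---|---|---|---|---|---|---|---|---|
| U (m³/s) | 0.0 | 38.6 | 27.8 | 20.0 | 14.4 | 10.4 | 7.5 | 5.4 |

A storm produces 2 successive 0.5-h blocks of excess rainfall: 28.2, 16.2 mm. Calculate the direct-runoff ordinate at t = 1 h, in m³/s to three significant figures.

By discrete convolution, Q_j = Σ (P_i / 10 mm) · U_{j−i}.
At t = 1 h (j=2): Q = (28.2/10)·27.8 + (16.2/10)·38.6 = 141 m³/s.

Q ≈ 141 m³/s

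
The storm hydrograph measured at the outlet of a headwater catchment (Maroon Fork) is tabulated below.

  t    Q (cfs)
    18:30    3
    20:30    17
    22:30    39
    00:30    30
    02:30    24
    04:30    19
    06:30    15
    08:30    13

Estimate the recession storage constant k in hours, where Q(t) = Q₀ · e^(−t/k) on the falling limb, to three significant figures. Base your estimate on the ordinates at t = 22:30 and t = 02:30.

On the falling limb, Q drops from 39 to 24 cfs between t = 22:30 and t = 02:30 (Δt = 4 h).
k = −Δt / ln(Q₂/Q₁) = −4 / ln(24/39) = 8.24 h.

k ≈ 8.24 h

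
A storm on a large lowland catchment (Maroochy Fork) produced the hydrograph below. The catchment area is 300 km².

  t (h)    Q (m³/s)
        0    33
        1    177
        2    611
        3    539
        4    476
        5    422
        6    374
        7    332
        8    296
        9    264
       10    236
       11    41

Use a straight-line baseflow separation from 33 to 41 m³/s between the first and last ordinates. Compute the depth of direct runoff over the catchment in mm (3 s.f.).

Direct runoff: 0.00, 143.27, 576.55, 503.82, 440.09, 385.36, 336.64, 293.91, 257.18, 224.45, 195.73, 0.00 m³/s; ΣQ_DR = 3357 m³/s.
V = ΣQ_DR · Δt = 3357 × 3600 s = 1.209 × 10^7 m³.
Over A = 300 km², depth = V / A = 40.3 mm.

d ≈ 40.3 mm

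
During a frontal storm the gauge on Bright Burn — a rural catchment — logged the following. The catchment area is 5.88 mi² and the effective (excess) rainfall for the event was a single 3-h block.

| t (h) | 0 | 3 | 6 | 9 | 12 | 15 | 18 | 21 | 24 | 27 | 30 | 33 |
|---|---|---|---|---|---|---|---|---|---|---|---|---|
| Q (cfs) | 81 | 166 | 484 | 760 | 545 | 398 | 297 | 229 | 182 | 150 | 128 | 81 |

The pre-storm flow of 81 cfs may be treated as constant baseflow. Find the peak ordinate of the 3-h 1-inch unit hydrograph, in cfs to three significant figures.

U_p ≈ 340 cfs

Direct runoff: 0.0, 85.0, 403.0, 679.0, 464.0, 317.0, 216.0, 148.0, 101.0, 69.0, 47.0, 0.0 cfs; ΣQ_DR = 2529 cfs, peak = 679.0 cfs.
Runoff depth d = ΣQ_DR·Δt / A = 2529 × 10800 / (5.88 mi²) = 1.999 in.
The 1-inch UH is the DRH scaled by (1 in)/d, so U_p = 679.0 × 1/1.999 = 340 cfs.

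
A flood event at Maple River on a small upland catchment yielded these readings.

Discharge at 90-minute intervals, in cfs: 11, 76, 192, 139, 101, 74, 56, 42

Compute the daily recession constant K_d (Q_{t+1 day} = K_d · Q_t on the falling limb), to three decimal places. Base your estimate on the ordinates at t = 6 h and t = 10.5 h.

Between t = 6 h and t = 10.5 h the flow falls from 101 to 42 cfs over 3×1.5 h = 4.5 h.
Per-interval ratio K = (42/101)^(1/3) = 0.7464; K_d = K^(24/1.5) = 0.009.

K_d ≈ 0.009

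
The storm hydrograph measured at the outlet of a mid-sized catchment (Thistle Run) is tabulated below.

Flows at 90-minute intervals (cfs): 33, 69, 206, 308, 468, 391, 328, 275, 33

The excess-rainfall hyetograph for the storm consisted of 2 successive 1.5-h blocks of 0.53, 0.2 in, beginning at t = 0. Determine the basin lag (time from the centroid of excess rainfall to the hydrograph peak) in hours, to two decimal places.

Centroid of excess rainfall: t_c = Σ P_i·t̄_i / ΣP_i = 1.1610 h (block centres at 0.75, 2.25 h).
Hydrograph peak occurs at t = 6 h, so basin lag t_L = 6 − 1.1610 = 4.84 h.

t_L ≈ 4.84 h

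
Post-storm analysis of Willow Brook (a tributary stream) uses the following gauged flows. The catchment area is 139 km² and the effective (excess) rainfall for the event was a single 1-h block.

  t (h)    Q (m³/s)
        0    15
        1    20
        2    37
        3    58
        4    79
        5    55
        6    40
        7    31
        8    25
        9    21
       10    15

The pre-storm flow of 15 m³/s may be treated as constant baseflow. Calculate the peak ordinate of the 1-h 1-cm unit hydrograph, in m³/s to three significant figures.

Direct runoff: 0.0, 5.0, 22.0, 43.0, 64.0, 40.0, 25.0, 16.0, 10.0, 6.0, 0.0 m³/s; ΣQ_DR = 231.0 m³/s, peak = 64.0 m³/s.
Runoff depth d = ΣQ_DR·Δt / A = 231.0 × 3600 / (139 km²) = 5.983 mm.
The 1-cm UH is the DRH scaled by (10 mm)/d, so U_p = 64.0 × 10/5.983 = 107 m³/s.

U_p ≈ 107 m³/s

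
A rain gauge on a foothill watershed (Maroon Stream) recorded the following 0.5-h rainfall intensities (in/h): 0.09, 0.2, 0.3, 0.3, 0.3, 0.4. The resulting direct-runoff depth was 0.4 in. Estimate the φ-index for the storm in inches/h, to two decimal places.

Only the 5 blocks with intensity above φ contribute runoff: 0.2, 0.3, 0.3, 0.3, 0.4 in/h.
Σ(I−φ)·Δt = d  ⇒  (0.2+0.3+0.3+0.3+0.4 − 5φ)·0.5 = 0.4
φ = (1.500 − 0.4/0.5) / 5 = 0.14 in/h.

φ ≈ 0.14 in/h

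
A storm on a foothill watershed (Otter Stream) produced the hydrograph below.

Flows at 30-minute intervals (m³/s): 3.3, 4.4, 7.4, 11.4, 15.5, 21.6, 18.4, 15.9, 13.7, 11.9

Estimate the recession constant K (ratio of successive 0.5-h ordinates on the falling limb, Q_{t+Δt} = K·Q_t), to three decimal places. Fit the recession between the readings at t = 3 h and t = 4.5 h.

K ≈ 0.865

Using the recession-limb readings at t = 3 h and t = 4.5 h: Q falls from 18.4 to 11.9 m³/s over 3 intervals.
K = (Q₂/Q₁)^(1/3) = (11.9/18.4)^(1/3) = 0.865.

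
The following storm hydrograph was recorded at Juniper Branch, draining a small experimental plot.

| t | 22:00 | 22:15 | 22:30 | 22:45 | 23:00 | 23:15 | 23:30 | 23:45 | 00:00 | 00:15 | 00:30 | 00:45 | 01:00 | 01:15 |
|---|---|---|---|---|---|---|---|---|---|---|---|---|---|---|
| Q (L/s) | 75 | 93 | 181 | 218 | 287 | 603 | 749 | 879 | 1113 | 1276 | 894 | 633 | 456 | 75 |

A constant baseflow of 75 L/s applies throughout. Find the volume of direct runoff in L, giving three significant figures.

Direct-runoff ordinates (Q − Q_b): 0.0, 18.0, 106.0, 143.0, 212.0, 528.0, 674.0, 804.0, 1038.0, 1201.0, 819.0, 558.0, 381.0, 0.0 L/s.
ΣQ_DR = 6482 L/s.
With Δt = 0.25 h = 900 s, V = ΣQ_DR · Δt = 6482 × 900 = 5.83 × 10^6 L.

V ≈ 5.83 × 10^6 L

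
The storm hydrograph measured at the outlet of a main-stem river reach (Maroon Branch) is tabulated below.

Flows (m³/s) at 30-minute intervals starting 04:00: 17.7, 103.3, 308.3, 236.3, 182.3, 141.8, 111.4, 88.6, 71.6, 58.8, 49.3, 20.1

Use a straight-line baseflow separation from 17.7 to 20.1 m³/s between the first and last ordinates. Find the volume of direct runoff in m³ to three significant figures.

V ≈ 2.09 × 10^6 m³

Direct-runoff ordinates (Q − Q_b): 0.00, 85.38, 290.16, 217.95, 163.73, 123.01, 92.39, 69.37, 52.15, 39.14, 29.42, 0.00 m³/s.
ΣQ_DR = 1163 m³/s.
With Δt = 0.5 h = 1800 s, V = ΣQ_DR · Δt = 1163 × 1800 = 2.09 × 10^6 m³.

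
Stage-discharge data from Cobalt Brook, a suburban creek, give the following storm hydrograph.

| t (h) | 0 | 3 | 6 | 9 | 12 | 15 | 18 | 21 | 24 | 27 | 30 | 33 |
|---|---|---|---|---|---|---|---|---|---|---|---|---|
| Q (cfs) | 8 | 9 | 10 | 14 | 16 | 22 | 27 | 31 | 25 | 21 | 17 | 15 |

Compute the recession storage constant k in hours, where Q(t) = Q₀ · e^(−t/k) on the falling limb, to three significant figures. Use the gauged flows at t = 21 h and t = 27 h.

k ≈ 15.4 h

On the falling limb, Q drops from 31 to 21 cfs between t = 21 h and t = 27 h (Δt = 6 h).
k = −Δt / ln(Q₂/Q₁) = −6 / ln(21/31) = 15.4 h.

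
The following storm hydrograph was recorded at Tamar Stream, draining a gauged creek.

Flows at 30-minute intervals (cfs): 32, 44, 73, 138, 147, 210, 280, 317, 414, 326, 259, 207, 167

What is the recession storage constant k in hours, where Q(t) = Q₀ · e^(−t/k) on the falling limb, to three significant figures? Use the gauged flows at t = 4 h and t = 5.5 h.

On the falling limb, Q drops from 414 to 207 cfs between t = 4 h and t = 5.5 h (Δt = 1.5 h).
k = −Δt / ln(Q₂/Q₁) = −1.5 / ln(207/414) = 2.16 h.

k ≈ 2.16 h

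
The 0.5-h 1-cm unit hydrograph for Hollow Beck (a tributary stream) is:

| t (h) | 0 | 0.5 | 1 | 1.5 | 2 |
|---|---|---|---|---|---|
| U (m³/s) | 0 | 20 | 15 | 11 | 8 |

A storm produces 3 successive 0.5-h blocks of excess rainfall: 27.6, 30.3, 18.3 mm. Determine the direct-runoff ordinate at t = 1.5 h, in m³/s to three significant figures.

Q ≈ 112 m³/s

By discrete convolution, Q_j = Σ (P_i / 10 mm) · U_{j−i}.
At t = 1.5 h (j=3): Q = (27.6/10)·11 + (30.3/10)·15 + (18.3/10)·20 = 112 m³/s.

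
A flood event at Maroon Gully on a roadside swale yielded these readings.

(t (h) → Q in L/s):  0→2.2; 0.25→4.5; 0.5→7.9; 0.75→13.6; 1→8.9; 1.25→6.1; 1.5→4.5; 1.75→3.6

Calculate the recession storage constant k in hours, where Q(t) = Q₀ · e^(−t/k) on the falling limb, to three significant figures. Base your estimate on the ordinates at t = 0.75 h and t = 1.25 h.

k ≈ 0.624 h

On the falling limb, Q drops from 13.6 to 6.1 L/s between t = 0.75 h and t = 1.25 h (Δt = 0.5 h).
k = −Δt / ln(Q₂/Q₁) = −0.5 / ln(6.1/13.6) = 0.624 h.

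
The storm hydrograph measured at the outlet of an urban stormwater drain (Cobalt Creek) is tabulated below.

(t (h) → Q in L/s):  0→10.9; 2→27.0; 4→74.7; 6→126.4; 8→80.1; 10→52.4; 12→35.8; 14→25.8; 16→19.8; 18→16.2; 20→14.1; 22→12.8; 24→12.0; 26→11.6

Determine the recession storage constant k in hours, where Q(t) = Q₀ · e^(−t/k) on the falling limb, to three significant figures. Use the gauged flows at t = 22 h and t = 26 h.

k ≈ 40.6 h

On the falling limb, Q drops from 12.8 to 11.6 L/s between t = 22 h and t = 26 h (Δt = 4 h).
k = −Δt / ln(Q₂/Q₁) = −4 / ln(11.6/12.8) = 40.6 h.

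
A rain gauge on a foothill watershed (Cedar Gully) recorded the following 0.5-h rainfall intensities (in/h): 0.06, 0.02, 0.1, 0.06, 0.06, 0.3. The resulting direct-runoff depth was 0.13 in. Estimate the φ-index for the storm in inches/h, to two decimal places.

Only the 2 blocks with intensity above φ contribute runoff: 0.1, 0.3 in/h.
Σ(I−φ)·Δt = d  ⇒  (0.1+0.3 − 2φ)·0.5 = 0.13
φ = (0.4000 − 0.13/0.5) / 2 = 0.07 in/h.

φ ≈ 0.07 in/h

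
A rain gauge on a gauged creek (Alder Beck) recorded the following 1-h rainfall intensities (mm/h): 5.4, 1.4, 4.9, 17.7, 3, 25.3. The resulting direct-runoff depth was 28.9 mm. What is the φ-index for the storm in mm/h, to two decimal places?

Only the 2 blocks with intensity above φ contribute runoff: 17.7, 25.3 mm/h.
Σ(I−φ)·Δt = d  ⇒  (17.7+25.3 − 2φ)·1 = 28.9
φ = (43.00 − 28.9/1) / 2 = 7.05 mm/h.

φ ≈ 7.05 mm/h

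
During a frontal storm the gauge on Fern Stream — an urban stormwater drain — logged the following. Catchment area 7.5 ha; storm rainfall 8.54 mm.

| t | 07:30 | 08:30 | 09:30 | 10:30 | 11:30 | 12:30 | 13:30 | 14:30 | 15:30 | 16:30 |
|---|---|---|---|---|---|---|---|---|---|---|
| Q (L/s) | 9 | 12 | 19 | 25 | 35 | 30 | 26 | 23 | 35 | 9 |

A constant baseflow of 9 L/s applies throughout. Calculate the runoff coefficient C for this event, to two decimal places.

ΣQ_DR = 133.0 L/s; V = ΣQ_DR·Δt = 4.788 × 10^5 L.
Runoff depth d = V / A = 6.384 mm.
C = d / P = 6.384 / 8.54 = 0.75.

C ≈ 0.75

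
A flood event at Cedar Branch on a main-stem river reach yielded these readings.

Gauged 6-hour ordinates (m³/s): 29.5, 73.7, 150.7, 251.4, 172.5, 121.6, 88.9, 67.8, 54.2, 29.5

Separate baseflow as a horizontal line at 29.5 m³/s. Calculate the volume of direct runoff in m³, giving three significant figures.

V ≈ 1.61 × 10^7 m³

Direct-runoff ordinates (Q − Q_b): 0.0, 44.2, 121.2, 221.9, 143.0, 92.1, 59.4, 38.3, 24.7, 0.0 m³/s.
ΣQ_DR = 744.8 m³/s.
With Δt = 6 h = 21600 s, V = ΣQ_DR · Δt = 744.8 × 21600 = 1.61 × 10^7 m³.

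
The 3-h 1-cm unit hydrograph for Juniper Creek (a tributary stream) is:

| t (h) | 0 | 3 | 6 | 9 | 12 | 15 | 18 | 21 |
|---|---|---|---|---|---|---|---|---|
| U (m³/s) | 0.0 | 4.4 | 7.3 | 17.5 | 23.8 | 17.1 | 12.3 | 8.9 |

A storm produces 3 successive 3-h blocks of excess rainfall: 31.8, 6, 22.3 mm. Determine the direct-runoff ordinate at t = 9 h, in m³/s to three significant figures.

Q ≈ 69.8 m³/s

By discrete convolution, Q_j = Σ (P_i / 10 mm) · U_{j−i}.
At t = 9 h (j=3): Q = (31.8/10)·17.5 + (6/10)·7.3 + (22.3/10)·4.4 = 69.8 m³/s.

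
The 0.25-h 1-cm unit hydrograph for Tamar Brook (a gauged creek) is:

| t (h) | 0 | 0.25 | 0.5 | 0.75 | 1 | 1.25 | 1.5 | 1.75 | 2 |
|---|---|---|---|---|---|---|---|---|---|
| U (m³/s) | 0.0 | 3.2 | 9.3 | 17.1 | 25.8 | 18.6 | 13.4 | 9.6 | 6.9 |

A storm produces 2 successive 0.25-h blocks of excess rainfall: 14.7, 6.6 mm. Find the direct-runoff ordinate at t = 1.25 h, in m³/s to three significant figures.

By discrete convolution, Q_j = Σ (P_i / 10 mm) · U_{j−i}.
At t = 1.25 h (j=5): Q = (14.7/10)·18.6 + (6.6/10)·25.8 = 44.4 m³/s.

Q ≈ 44.4 m³/s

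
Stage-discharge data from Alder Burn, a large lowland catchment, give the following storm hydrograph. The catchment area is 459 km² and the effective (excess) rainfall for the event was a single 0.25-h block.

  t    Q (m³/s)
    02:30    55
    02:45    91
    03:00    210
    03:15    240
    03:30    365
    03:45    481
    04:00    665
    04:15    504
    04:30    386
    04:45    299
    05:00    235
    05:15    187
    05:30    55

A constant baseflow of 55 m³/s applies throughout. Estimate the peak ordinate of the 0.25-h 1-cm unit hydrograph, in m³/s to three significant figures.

Direct runoff: 0.0, 36.0, 155.0, 185.0, 310.0, 426.0, 610.0, 449.0, 331.0, 244.0, 180.0, 132.0, 0.0 m³/s; ΣQ_DR = 3058 m³/s, peak = 610.0 m³/s.
Runoff depth d = ΣQ_DR·Δt / A = 3058 × 900 / (459 km²) = 5.996 mm.
The 1-cm UH is the DRH scaled by (10 mm)/d, so U_p = 610.0 × 10/5.996 = 1020 m³/s.

U_p ≈ 1020 m³/s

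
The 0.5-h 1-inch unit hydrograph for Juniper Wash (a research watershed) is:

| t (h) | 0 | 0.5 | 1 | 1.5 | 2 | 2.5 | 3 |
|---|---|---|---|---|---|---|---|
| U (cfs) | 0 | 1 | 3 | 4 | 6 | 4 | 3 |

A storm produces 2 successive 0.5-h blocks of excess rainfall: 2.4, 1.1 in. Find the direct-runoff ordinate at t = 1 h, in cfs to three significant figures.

By discrete convolution, Q_j = Σ (P_i / 1 in) · U_{j−i}.
At t = 1 h (j=2): Q = (2.4/1)·3 + (1.1/1)·1 = 8.30 cfs.

Q ≈ 8.30 cfs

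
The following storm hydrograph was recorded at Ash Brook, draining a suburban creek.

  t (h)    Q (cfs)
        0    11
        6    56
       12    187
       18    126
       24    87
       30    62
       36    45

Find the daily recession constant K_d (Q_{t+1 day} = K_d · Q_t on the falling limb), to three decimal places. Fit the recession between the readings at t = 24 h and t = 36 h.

Between t = 24 h and t = 36 h the flow falls from 87 to 45 cfs over 2×6 h = 12 h.
Per-interval ratio K = (45/87)^(1/2) = 0.7192; K_d = K^(24/6) = 0.268.

K_d ≈ 0.268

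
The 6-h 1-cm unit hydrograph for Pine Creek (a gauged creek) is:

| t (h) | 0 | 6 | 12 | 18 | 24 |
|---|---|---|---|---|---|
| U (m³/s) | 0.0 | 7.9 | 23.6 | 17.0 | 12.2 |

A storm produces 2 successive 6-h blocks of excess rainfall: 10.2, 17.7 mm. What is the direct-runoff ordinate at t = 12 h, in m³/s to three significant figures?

Q ≈ 38.1 m³/s

By discrete convolution, Q_j = Σ (P_i / 10 mm) · U_{j−i}.
At t = 12 h (j=2): Q = (10.2/10)·23.6 + (17.7/10)·7.9 = 38.1 m³/s.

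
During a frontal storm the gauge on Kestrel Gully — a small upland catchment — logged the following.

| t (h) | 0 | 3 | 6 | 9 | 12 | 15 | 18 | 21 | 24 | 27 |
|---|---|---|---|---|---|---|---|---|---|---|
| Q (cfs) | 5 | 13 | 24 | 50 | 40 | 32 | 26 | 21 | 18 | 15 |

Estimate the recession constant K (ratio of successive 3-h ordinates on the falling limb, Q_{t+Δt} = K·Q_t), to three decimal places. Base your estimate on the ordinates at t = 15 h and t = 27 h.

K ≈ 0.827

Using the recession-limb readings at t = 15 h and t = 27 h: Q falls from 32 to 15 cfs over 4 intervals.
K = (Q₂/Q₁)^(1/4) = (15/32)^(1/4) = 0.827.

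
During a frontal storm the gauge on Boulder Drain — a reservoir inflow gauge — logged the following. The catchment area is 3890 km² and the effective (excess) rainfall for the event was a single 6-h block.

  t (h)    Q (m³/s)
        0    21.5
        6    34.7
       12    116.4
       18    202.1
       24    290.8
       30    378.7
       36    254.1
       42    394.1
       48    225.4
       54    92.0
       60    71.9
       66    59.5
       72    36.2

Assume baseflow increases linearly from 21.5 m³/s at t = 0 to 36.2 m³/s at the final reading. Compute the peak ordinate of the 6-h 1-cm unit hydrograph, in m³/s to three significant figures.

Direct runoff: 0.00, 11.97, 92.45, 176.93, 264.40, 351.07, 225.25, 364.02, 194.10, 59.48, 38.15, 24.52, 0.00 m³/s; ΣQ_DR = 1802 m³/s, peak = 364.02 m³/s.
Runoff depth d = ΣQ_DR·Δt / A = 1802 × 21600 / (3890 km²) = 10.01 mm.
The 1-cm UH is the DRH scaled by (10 mm)/d, so U_p = 364.02 × 10/10.01 = 364 m³/s.

U_p ≈ 364 m³/s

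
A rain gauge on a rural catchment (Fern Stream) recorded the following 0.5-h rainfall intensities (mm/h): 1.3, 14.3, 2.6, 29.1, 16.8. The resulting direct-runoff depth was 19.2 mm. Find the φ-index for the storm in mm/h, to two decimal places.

φ ≈ 7.27 mm/h

Only the 3 blocks with intensity above φ contribute runoff: 14.3, 29.1, 16.8 mm/h.
Σ(I−φ)·Δt = d  ⇒  (14.3+29.1+16.8 − 3φ)·0.5 = 19.2
φ = (60.20 − 19.2/0.5) / 3 = 7.27 mm/h.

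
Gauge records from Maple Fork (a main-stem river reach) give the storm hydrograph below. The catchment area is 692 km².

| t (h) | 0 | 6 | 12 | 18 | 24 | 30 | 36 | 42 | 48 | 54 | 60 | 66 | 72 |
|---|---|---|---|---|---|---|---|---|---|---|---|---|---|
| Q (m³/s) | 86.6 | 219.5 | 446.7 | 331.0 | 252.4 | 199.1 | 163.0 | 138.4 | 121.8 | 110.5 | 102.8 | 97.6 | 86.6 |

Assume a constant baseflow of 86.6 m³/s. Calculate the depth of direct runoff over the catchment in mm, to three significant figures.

Direct runoff: 0.0, 132.9, 360.1, 244.4, 165.8, 112.5, 76.4, 51.8, 35.2, 23.9, 16.2, 11.0, 0.0 m³/s; ΣQ_DR = 1230 m³/s.
V = ΣQ_DR · Δt = 1230 × 21600 s = 2.657 × 10^7 m³.
Over A = 692 km², depth = V / A = 38.4 mm.

d ≈ 38.4 mm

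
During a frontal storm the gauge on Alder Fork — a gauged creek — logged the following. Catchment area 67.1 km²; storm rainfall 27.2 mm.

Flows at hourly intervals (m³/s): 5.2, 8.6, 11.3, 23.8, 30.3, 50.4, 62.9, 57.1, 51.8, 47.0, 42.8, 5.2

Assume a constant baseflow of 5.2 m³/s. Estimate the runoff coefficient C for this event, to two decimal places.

C ≈ 0.66

ΣQ_DR = 334.0 m³/s; V = ΣQ_DR·Δt = 1.202 × 10^6 m³.
Runoff depth d = V / A = 17.92 mm.
C = d / P = 17.92 / 27.2 = 0.66.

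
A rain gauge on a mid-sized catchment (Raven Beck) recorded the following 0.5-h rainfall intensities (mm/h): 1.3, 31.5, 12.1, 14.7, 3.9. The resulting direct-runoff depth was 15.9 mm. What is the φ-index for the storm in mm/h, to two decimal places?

Only the 3 blocks with intensity above φ contribute runoff: 31.5, 12.1, 14.7 mm/h.
Σ(I−φ)·Δt = d  ⇒  (31.5+12.1+14.7 − 3φ)·0.5 = 15.9
φ = (58.30 − 15.9/0.5) / 3 = 8.83 mm/h.

φ ≈ 8.83 mm/h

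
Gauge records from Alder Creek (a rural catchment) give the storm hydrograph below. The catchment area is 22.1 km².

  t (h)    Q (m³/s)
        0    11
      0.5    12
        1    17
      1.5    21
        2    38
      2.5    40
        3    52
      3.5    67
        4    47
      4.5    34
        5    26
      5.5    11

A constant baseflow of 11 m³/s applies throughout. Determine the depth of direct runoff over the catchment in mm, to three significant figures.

Direct runoff: 0.0, 1.0, 6.0, 10.0, 27.0, 29.0, 41.0, 56.0, 36.0, 23.0, 15.0, 0.0 m³/s; ΣQ_DR = 244.0 m³/s.
V = ΣQ_DR · Δt = 244.0 × 1800 s = 4.392 × 10^5 m³.
Over A = 22.1 km², depth = V / A = 19.9 mm.

d ≈ 19.9 mm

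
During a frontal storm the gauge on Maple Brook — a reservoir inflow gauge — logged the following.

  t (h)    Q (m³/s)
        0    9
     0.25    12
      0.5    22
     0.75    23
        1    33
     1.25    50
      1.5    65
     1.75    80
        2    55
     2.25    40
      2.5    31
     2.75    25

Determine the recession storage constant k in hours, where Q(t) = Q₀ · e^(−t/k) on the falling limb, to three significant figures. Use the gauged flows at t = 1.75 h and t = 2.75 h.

On the falling limb, Q drops from 80 to 25 m³/s between t = 1.75 h and t = 2.75 h (Δt = 1 h).
k = −Δt / ln(Q₂/Q₁) = −1 / ln(25/80) = 0.860 h.

k ≈ 0.860 h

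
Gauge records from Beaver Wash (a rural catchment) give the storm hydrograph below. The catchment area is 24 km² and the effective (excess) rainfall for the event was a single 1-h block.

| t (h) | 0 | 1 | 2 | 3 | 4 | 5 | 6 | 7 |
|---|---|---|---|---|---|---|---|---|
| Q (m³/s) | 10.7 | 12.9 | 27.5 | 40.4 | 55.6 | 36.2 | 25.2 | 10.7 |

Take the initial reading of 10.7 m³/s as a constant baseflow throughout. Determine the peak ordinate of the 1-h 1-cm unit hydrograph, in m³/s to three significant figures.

U_p ≈ 22.4 m³/s

Direct runoff: 0.0, 2.2, 16.8, 29.7, 44.9, 25.5, 14.5, 0.0 m³/s; ΣQ_DR = 133.6 m³/s, peak = 44.9 m³/s.
Runoff depth d = ΣQ_DR·Δt / A = 133.6 × 3600 / (24 km²) = 20.04 mm.
The 1-cm UH is the DRH scaled by (10 mm)/d, so U_p = 44.9 × 10/20.04 = 22.4 m³/s.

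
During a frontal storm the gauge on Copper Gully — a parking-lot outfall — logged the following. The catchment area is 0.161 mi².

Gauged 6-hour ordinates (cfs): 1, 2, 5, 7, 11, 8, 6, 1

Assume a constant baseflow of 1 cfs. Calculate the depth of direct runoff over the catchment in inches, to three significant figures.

d ≈ 1.91 in

Direct runoff: 0.0, 1.0, 4.0, 6.0, 10.0, 7.0, 5.0, 0.0 cfs; ΣQ_DR = 33.00 cfs.
V = ΣQ_DR · Δt = 33.00 × 21600 s = 7.128 × 10^5 ft³.
Over A = 0.161 mi², depth = V / A = 1.91 in.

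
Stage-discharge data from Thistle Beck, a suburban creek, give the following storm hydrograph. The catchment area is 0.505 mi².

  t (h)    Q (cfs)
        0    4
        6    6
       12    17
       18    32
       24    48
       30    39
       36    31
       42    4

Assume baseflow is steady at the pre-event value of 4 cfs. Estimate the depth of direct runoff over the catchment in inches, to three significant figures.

d ≈ 2.74 in

Direct runoff: 0.0, 2.0, 13.0, 28.0, 44.0, 35.0, 27.0, 0.0 cfs; ΣQ_DR = 149.0 cfs.
V = ΣQ_DR · Δt = 149.0 × 21600 s = 3.218 × 10^6 ft³.
Over A = 0.505 mi², depth = V / A = 2.74 in.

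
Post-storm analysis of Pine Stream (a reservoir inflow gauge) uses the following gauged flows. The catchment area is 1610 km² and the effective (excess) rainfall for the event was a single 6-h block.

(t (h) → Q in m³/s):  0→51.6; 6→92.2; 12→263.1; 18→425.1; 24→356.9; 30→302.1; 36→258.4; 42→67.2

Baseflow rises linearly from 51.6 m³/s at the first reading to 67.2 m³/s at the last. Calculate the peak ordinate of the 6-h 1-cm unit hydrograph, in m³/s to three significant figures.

U_p ≈ 204 m³/s

Direct runoff: 0.00, 38.37, 207.04, 366.81, 296.39, 239.36, 193.43, 0.00 m³/s; ΣQ_DR = 1341 m³/s, peak = 366.81 m³/s.
Runoff depth d = ΣQ_DR·Δt / A = 1341 × 21600 / (1610 km²) = 18.00 mm.
The 1-cm UH is the DRH scaled by (10 mm)/d, so U_p = 366.81 × 10/18.00 = 204 m³/s.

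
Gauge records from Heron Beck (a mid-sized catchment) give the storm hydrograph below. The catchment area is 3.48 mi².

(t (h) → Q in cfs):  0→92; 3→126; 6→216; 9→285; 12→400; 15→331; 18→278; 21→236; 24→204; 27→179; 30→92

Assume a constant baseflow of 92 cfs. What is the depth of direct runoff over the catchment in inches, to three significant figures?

Direct runoff: 0.0, 34.0, 124.0, 193.0, 308.0, 239.0, 186.0, 144.0, 112.0, 87.0, 0.0 cfs; ΣQ_DR = 1427 cfs.
V = ΣQ_DR · Δt = 1427 × 10800 s = 1.541 × 10^7 ft³.
Over A = 3.48 mi², depth = V / A = 1.91 in.

d ≈ 1.91 in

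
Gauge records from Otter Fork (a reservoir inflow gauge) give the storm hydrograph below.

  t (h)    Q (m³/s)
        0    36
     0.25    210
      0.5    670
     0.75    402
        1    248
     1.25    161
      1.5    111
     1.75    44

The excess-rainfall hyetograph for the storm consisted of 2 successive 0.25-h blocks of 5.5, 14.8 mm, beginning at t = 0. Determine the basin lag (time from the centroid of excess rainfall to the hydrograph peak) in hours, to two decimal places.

Centroid of excess rainfall: t_c = Σ P_i·t̄_i / ΣP_i = 0.3073 h (block centres at 0.125, 0.375 h).
Hydrograph peak occurs at t = 0.5 h, so basin lag t_L = 0.5 − 0.3073 = 0.19 h.

t_L ≈ 0.19 h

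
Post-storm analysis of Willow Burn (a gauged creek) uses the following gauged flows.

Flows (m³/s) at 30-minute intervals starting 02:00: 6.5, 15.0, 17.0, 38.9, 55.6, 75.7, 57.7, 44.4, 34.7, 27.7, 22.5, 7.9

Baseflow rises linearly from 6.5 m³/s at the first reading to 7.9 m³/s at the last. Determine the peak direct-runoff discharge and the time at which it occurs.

Subtracting baseflow gives direct-runoff ordinates: 0.00, 8.37, 10.25, 32.02, 48.59, 68.56, 50.44, 37.01, 27.18, 20.05, 14.73, 0.00 m³/s.
The maximum is 68.56 m³/s, occurring at the reading for t = 04:30.

Q_p = 68.56 m³/s at t = 04:30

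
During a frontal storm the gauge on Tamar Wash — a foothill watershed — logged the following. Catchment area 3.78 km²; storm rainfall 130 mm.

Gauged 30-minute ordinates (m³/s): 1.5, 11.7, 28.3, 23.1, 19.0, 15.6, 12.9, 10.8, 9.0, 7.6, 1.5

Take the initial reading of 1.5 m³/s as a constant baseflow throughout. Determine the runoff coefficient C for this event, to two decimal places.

ΣQ_DR = 124.5 m³/s; V = ΣQ_DR·Δt = 2.241 × 10^5 m³.
Runoff depth d = V / A = 59.29 mm.
C = d / P = 59.29 / 130 = 0.46.

C ≈ 0.46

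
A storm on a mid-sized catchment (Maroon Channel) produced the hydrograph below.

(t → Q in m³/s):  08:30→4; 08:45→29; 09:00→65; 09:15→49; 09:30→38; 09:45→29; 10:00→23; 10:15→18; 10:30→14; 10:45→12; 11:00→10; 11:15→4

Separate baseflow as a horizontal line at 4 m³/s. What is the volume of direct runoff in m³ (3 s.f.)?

Direct-runoff ordinates (Q − Q_b): 0.0, 25.0, 61.0, 45.0, 34.0, 25.0, 19.0, 14.0, 10.0, 8.0, 6.0, 0.0 m³/s.
ΣQ_DR = 247.0 m³/s.
With Δt = 0.25 h = 900 s, V = ΣQ_DR · Δt = 247.0 × 900 = 2.22 × 10^5 m³.

V ≈ 2.22 × 10^5 m³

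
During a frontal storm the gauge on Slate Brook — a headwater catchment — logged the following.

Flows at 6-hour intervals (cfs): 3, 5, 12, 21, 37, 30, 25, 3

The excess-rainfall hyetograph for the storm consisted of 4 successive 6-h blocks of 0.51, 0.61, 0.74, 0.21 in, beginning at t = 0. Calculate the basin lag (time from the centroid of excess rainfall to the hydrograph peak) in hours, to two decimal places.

Centroid of excess rainfall: t_c = Σ P_i·t̄_i / ΣP_i = 10.8841 h (block centres at 3, 9, 15, 21 h).
Hydrograph peak occurs at t = 24 h, so basin lag t_L = 24 − 10.8841 = 13.12 h.

t_L ≈ 13.12 h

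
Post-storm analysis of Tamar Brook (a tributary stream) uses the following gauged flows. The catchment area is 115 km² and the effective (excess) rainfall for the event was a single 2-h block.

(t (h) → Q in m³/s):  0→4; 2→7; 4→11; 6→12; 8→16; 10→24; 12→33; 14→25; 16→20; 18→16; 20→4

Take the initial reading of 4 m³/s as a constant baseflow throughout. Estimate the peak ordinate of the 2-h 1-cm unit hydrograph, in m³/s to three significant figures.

U_p ≈ 36.2 m³/s

Direct runoff: 0.0, 3.0, 7.0, 8.0, 12.0, 20.0, 29.0, 21.0, 16.0, 12.0, 0.0 m³/s; ΣQ_DR = 128.0 m³/s, peak = 29.0 m³/s.
Runoff depth d = ΣQ_DR·Δt / A = 128.0 × 7200 / (115 km²) = 8.014 mm.
The 1-cm UH is the DRH scaled by (10 mm)/d, so U_p = 29.0 × 10/8.014 = 36.2 m³/s.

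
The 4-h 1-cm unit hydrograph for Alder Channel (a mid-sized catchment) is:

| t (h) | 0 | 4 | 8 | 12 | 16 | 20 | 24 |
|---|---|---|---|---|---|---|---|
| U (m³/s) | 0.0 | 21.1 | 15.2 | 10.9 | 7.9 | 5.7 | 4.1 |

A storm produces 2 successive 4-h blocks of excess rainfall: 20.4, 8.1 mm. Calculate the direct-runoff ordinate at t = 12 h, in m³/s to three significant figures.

By discrete convolution, Q_j = Σ (P_i / 10 mm) · U_{j−i}.
At t = 12 h (j=3): Q = (20.4/10)·10.9 + (8.1/10)·15.2 = 34.5 m³/s.

Q ≈ 34.5 m³/s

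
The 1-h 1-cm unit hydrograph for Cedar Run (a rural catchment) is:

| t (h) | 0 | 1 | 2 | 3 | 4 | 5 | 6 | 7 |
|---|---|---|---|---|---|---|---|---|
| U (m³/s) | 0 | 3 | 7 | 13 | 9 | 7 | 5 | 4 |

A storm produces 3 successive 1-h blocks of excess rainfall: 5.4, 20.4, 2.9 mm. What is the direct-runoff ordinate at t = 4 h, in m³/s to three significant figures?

Q ≈ 33.4 m³/s

By discrete convolution, Q_j = Σ (P_i / 10 mm) · U_{j−i}.
At t = 4 h (j=4): Q = (5.4/10)·9 + (20.4/10)·13 + (2.9/10)·7 = 33.4 m³/s.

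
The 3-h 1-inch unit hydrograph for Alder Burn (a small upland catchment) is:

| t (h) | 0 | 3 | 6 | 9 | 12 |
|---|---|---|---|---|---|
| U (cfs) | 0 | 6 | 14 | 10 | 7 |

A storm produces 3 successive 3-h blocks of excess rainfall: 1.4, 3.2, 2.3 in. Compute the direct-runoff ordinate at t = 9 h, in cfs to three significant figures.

By discrete convolution, Q_j = Σ (P_i / 1 in) · U_{j−i}.
At t = 9 h (j=3): Q = (1.4/1)·10 + (3.2/1)·14 + (2.3/1)·6 = 72.6 cfs.

Q ≈ 72.6 cfs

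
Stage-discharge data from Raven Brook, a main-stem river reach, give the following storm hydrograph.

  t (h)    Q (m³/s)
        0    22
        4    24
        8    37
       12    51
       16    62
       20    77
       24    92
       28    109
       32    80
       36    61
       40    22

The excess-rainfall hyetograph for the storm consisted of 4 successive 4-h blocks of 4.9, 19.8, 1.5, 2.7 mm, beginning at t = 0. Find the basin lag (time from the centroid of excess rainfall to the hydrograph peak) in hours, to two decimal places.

Centroid of excess rainfall: t_c = Σ P_i·t̄_i / ΣP_i = 6.2768 h (block centres at 2, 6, 10, 14 h).
Hydrograph peak occurs at t = 28 h, so basin lag t_L = 28 − 6.2768 = 21.72 h.

t_L ≈ 21.72 h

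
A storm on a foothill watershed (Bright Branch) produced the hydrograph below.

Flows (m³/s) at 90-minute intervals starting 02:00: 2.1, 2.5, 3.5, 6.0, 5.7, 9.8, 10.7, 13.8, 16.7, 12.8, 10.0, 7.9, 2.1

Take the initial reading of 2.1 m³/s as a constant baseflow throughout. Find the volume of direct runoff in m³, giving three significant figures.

Direct-runoff ordinates (Q − Q_b): 0.0, 0.4, 1.4, 3.9, 3.6, 7.7, 8.6, 11.7, 14.6, 10.7, 7.9, 5.8, 0.0 m³/s.
ΣQ_DR = 76.30 m³/s.
With Δt = 1.5 h = 5400 s, V = ΣQ_DR · Δt = 76.30 × 5400 = 4.12 × 10^5 m³.

V ≈ 4.12 × 10^5 m³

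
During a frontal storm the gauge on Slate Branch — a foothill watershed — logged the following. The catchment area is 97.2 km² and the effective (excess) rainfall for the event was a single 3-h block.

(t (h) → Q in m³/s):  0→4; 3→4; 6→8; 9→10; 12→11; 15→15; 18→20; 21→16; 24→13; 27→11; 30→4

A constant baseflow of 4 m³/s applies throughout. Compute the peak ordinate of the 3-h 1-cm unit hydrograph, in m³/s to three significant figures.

Direct runoff: 0.0, 0.0, 4.0, 6.0, 7.0, 11.0, 16.0, 12.0, 9.0, 7.0, 0.0 m³/s; ΣQ_DR = 72.00 m³/s, peak = 16.0 m³/s.
Runoff depth d = ΣQ_DR·Δt / A = 72.00 × 10800 / (97.2 km²) = 8.000 mm.
The 1-cm UH is the DRH scaled by (10 mm)/d, so U_p = 16.0 × 10/8.000 = 20.0 m³/s.

U_p ≈ 20.0 m³/s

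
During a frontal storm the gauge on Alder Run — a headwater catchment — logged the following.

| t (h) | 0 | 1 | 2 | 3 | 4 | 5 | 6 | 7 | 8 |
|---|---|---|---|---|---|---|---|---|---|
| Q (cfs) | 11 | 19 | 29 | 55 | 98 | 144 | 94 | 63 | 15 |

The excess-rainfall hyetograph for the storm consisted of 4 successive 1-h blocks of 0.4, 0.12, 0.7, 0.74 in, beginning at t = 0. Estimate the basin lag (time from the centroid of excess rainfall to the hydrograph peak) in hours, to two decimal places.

t_L ≈ 2.59 h

Centroid of excess rainfall: t_c = Σ P_i·t̄_i / ΣP_i = 2.4082 h (block centres at 0.5, 1.5, 2.5, 3.5 h).
Hydrograph peak occurs at t = 5 h, so basin lag t_L = 5 − 2.4082 = 2.59 h.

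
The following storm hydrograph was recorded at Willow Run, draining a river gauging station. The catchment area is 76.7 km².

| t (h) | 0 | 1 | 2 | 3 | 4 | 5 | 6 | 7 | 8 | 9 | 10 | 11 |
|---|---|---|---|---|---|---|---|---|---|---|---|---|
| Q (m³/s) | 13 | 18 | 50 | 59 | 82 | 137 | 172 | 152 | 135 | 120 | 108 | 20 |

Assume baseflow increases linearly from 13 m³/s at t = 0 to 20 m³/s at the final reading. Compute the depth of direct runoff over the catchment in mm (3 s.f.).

d ≈ 40.7 mm

Direct runoff: 0.00, 4.36, 35.73, 44.09, 66.45, 120.82, 155.18, 134.55, 116.91, 101.27, 88.64, 0.00 m³/s; ΣQ_DR = 868.0 m³/s.
V = ΣQ_DR · Δt = 868.0 × 3600 s = 3.125 × 10^6 m³.
Over A = 76.7 km², depth = V / A = 40.7 mm.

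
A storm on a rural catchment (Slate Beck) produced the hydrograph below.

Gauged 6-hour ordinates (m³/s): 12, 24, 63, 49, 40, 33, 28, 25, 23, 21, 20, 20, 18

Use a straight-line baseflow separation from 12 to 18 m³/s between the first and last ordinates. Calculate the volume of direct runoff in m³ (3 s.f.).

Direct-runoff ordinates (Q − Q_b): 0.00, 11.50, 50.00, 35.50, 26.00, 18.50, 13.00, 9.50, 7.00, 4.50, 3.00, 2.50, 0.00 m³/s.
ΣQ_DR = 181.0 m³/s.
With Δt = 6 h = 21600 s, V = ΣQ_DR · Δt = 181.0 × 21600 = 3.91 × 10^6 m³.

V ≈ 3.91 × 10^6 m³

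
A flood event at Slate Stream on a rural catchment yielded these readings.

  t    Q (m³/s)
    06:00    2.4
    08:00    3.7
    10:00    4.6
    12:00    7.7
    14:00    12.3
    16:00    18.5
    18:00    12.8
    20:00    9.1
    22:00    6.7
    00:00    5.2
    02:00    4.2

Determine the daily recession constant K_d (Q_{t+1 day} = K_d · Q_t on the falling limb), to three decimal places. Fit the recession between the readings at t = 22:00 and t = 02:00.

K_d ≈ 0.061

Between t = 22:00 and t = 02:00 the flow falls from 6.7 to 4.2 m³/s over 2×2 h = 4 h.
Per-interval ratio K = (4.2/6.7)^(1/2) = 0.7917; K_d = K^(24/2) = 0.061.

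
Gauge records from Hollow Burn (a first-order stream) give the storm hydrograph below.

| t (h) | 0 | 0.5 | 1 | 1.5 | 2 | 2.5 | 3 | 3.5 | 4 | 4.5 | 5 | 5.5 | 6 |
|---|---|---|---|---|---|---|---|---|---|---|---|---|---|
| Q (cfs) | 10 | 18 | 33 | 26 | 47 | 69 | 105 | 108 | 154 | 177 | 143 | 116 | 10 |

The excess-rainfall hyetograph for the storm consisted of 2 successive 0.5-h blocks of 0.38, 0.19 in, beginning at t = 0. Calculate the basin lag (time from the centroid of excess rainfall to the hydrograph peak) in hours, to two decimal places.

t_L ≈ 4.08 h

Centroid of excess rainfall: t_c = Σ P_i·t̄_i / ΣP_i = 0.4167 h (block centres at 0.25, 0.75 h).
Hydrograph peak occurs at t = 4.5 h, so basin lag t_L = 4.5 − 0.4167 = 4.08 h.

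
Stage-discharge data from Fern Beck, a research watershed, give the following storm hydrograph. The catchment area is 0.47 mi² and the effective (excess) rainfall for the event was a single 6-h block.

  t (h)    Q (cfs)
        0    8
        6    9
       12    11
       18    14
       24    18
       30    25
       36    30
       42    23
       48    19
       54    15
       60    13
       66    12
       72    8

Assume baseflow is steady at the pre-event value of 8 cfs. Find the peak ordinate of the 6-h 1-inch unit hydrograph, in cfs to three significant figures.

U_p ≈ 11.0 cfs

Direct runoff: 0.0, 1.0, 3.0, 6.0, 10.0, 17.0, 22.0, 15.0, 11.0, 7.0, 5.0, 4.0, 0.0 cfs; ΣQ_DR = 101.0 cfs, peak = 22.0 cfs.
Runoff depth d = ΣQ_DR·Δt / A = 101.0 × 21600 / (0.47 mi²) = 1.998 in.
The 1-inch UH is the DRH scaled by (1 in)/d, so U_p = 22.0 × 1/1.998 = 11.0 cfs.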